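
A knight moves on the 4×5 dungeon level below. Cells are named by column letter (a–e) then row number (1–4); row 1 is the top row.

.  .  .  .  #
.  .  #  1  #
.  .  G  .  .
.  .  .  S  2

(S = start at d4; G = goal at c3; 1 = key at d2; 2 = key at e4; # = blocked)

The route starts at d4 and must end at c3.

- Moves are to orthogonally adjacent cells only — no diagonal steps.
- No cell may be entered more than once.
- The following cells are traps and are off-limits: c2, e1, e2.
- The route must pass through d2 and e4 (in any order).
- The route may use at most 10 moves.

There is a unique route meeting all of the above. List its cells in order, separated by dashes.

Any route must reach d2 and e4 and still end at c3 within 10 moves, so the order of the required stops is forced.
Route from d4: right to e4, up to e3, left to d3, 2× up (reaching d1), 2× left (reaching b1), 2× down (reaching b3), right to c3 — 10 moves in all.
Check: all required cells visited; 10 ≤ 10 moves.

d4 - e4 - e3 - d3 - d2 - d1 - c1 - b1 - b2 - b3 - c3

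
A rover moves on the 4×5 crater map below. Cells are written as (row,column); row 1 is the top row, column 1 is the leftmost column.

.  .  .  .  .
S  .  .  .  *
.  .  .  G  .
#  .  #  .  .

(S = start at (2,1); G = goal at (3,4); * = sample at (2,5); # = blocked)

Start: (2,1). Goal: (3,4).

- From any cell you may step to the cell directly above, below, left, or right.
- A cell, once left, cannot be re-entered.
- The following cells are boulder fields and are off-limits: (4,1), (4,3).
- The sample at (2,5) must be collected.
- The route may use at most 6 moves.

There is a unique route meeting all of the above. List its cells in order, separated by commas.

(2,1), (2,2), (2,3), (2,4), (2,5), (3,5), (3,4)

Any route must reach (2,5) and still end at (3,4) within 6 moves, so the order of the required stops is forced.
Route from (2,1): 4× right (reaching (2,5)), down to (3,5), left to (3,4) — 6 moves in all.
Check: all required cells visited; 6 ≤ 6 moves.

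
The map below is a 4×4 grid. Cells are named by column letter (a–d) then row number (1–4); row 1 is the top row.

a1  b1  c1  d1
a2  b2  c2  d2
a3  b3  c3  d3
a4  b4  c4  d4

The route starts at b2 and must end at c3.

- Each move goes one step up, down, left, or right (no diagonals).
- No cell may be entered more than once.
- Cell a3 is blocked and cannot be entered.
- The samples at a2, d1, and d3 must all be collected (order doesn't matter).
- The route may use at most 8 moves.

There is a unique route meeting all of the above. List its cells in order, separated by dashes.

b2 - a2 - a1 - b1 - c1 - d1 - d2 - d3 - c3

The 8-move cap with required stops at a2, d1, d3 leaves no slack for detours.
Route from b2: left to a2, up to a1, 3× right (reaching d1), 2× down (reaching d3), left to c3 — 8 moves in all.
Check: all required cells visited; 8 ≤ 8 moves.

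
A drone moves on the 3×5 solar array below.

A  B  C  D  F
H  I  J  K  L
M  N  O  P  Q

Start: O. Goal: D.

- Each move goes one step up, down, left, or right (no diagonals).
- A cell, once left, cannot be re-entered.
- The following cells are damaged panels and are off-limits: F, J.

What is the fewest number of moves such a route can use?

3

The Manhattan distance from O to D is |3−1| + |3−4| = 3, so at least 3 moves are needed.
A route of 3 moves achieves this: O → P → K → D.
Since 3 matches the lower bound, it is optimal.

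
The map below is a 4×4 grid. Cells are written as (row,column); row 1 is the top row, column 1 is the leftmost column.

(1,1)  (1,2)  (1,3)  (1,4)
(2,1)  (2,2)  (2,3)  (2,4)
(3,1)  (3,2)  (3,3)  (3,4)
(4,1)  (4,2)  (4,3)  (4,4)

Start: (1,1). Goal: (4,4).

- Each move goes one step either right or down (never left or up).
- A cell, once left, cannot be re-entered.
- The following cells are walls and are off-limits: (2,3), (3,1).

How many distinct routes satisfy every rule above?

7

A right/down-only route from (1,1) to (4,4) makes exactly 3 down-moves and 3 right-moves in some order.
With no other constraints that would be C(6,3) = 20 routes.
Subtract routes through each blocked cell (inclusion–exclusion for overlaps): − through (2,3): 9 − through (3,1): 4 → 7.
That gives 7 routes.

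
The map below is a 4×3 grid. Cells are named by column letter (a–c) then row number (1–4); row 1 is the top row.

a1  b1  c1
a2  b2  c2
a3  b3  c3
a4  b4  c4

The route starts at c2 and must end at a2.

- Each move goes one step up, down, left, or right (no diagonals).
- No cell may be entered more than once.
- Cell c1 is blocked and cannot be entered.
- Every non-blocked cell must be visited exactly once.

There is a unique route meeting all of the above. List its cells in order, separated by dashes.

c2 - c3 - c4 - b4 - a4 - a3 - b3 - b2 - b1 - a1 - a2

Need to visit all 11 open cells exactly once, starting at c2 and ending at a2.
Cell a4 has only two open neighbours (a3 and b4), so the path must pass straight through it: one of those is the cell it's entered from and the other is where it exits.
Route from c2: 2× down (reaching c4), 2× left (reaching a4), up to a3, right to b3, 2× up (reaching b1), left to a1, down to a2 — 10 moves in all.
Check: all 11 open cells covered.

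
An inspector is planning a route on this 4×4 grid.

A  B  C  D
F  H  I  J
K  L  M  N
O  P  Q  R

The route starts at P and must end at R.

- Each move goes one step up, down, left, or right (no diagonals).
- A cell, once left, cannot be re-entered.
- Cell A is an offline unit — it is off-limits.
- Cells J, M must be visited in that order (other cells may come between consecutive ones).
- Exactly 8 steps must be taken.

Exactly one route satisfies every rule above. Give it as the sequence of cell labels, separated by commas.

P, L, H, I, J, N, M, Q, R

The waypoints must appear in the order J, M, with no cell reused.
Route from P: up 2 to H, right 2 to J, down 1 to N, left 1 to M, down 1 to Q, right 1 to R — 8 moves in all.
Check: order respected (J at step 4, M at step 6); 8 moves as required.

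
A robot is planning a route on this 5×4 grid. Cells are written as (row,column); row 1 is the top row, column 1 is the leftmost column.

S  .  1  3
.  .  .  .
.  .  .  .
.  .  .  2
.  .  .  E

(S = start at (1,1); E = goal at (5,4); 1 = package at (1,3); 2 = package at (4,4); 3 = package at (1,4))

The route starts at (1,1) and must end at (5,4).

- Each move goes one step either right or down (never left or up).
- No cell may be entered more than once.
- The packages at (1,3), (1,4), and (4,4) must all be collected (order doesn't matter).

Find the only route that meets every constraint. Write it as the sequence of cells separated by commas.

(1,1), (1,2), (1,3), (1,4), (2,4), (3,4), (4,4), (5,4)

Moves only go right or down, so the column and row indices never decrease.
Route from (1,1): right 3 to (1,4), down 4 to (5,4) — 7 moves in all.
Check: all required cells visited.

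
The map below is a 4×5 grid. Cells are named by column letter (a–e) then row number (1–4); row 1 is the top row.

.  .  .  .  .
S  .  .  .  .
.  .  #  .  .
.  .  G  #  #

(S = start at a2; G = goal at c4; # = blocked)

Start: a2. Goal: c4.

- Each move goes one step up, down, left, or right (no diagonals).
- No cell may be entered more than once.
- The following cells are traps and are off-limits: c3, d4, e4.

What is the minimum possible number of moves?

4

The Manhattan distance from a2 to c4 is |2−4| + |1−3| = 4, so at least 4 moves are needed.
A route of 4 moves achieves this: a2 → a3 → a4 → b4 → c4.
Since 4 matches the lower bound, it is optimal.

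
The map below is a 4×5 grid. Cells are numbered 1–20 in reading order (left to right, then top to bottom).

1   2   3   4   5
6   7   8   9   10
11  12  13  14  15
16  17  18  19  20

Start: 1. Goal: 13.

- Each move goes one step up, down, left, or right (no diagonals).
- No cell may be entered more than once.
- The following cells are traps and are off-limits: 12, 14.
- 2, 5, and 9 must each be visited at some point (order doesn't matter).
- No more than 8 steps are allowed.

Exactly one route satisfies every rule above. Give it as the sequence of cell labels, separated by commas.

Any route must reach 2, 5, and 9 and still end at 13 within 8 moves, so the order of the required stops is forced.
Route from 1: right 4 to 5, down 1 to 10, left 2 to 8, down 1 to 13 — 8 moves in all.
Check: all required cells visited; 8 ≤ 8 moves.

1, 2, 3, 4, 5, 10, 9, 8, 13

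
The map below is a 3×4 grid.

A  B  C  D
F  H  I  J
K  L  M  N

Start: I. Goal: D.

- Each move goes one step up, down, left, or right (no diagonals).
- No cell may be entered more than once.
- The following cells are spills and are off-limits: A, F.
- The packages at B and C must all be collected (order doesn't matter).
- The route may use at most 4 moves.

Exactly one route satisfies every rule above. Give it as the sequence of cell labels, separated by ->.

The budget equals the shortest possible length, so every move has to be on a shortest route through the required cells.
Route from I: left 1 to H, up 1 to B, right 2 to D — 4 moves in all.
Check: all required cells visited; 4 ≤ 4 moves.

I -> H -> B -> C -> D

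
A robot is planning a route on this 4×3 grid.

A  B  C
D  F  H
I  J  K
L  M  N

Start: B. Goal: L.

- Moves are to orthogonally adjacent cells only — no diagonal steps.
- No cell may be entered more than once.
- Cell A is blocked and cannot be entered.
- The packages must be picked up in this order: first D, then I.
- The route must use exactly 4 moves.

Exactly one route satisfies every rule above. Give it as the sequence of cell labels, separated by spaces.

The waypoints must appear in the order D, I, with no cell reused.
Route from B: down to F, left to D, 2× down (reaching L) — 4 moves in all.
Check: order respected (D at step 2, I at step 3); 4 moves as required.

B F D I L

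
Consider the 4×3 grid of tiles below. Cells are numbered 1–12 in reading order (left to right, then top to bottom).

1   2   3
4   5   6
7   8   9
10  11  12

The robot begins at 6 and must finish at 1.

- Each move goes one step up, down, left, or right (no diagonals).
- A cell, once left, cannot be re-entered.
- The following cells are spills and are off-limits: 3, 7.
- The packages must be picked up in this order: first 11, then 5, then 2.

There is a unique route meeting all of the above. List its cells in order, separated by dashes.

The waypoints must appear in the order 11, 5, 2, with no cell reused.
Route from 6: down 2 to 12, left 1 to 11, up 3 to 2, left 1 to 1 — 7 moves in all.
Check: order respected (11 at step 3, 5 at step 5, 2 at step 6).

6 - 9 - 12 - 11 - 8 - 5 - 2 - 1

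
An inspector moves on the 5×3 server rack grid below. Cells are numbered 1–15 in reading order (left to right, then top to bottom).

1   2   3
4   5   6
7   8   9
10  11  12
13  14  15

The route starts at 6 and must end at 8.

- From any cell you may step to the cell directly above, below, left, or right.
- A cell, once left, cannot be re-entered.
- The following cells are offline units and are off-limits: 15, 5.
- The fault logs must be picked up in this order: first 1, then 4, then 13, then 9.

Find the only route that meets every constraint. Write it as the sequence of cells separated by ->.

The waypoints must appear in the order 1, 4, 13, 9, with no cell reused.
Route from 6: up to 3, 2× left (reaching 1), 4× down (reaching 13), right to 14, up to 11, right to 12, up to 9, left to 8 — 12 moves in all.
Check: order respected (1 at step 3, 4 at step 4, 13 at step 7, 9 at step 11).

6 -> 3 -> 2 -> 1 -> 4 -> 7 -> 10 -> 13 -> 14 -> 11 -> 12 -> 9 -> 8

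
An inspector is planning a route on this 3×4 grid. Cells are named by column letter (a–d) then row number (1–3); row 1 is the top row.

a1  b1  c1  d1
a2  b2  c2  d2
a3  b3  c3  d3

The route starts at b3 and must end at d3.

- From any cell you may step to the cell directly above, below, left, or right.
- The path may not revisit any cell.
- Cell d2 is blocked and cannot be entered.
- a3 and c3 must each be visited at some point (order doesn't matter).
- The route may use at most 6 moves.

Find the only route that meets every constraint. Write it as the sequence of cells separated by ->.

The budget equals the shortest possible length, so every move has to be on a shortest route through the required cells.
Route from b3: left 1 to a3, up 1 to a2, right 2 to c2, down 1 to c3, right 1 to d3 — 6 moves in all.
Check: all required cells visited; 6 ≤ 6 moves.

b3 -> a3 -> a2 -> b2 -> c2 -> c3 -> d3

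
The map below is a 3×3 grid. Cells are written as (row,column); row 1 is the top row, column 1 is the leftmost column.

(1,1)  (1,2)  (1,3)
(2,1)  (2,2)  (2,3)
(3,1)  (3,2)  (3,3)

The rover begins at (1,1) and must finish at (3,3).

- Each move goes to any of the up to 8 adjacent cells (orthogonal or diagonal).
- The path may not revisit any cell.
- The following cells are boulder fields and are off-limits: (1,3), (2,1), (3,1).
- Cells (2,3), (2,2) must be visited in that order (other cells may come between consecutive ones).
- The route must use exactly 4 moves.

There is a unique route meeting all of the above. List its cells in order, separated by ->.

(1,1) -> (1,2) -> (2,3) -> (2,2) -> (3,3)

The waypoints must appear in the order (2,3), (2,2), with no cell reused.
Route from (1,1): right 1 to (1,2), down-right 1 to (2,3), left 1 to (2,2), down-right 1 to (3,3) — 4 moves in all.
Check: order respected ((2,3) at step 2, (2,2) at step 3); 4 moves as required.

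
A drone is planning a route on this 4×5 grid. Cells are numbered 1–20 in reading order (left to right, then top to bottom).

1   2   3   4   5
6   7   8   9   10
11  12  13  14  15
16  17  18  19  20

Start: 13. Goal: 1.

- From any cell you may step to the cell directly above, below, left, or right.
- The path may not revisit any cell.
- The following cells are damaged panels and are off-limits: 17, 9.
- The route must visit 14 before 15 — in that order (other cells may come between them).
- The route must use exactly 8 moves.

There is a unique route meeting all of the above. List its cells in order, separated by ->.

The waypoints must appear in the order 14, 15, with no cell reused.
Route from 13: 2× right (reaching 15), 2× up (reaching 5), 4× left (reaching 1) — 8 moves in all.
Check: order respected (14 at step 1, 15 at step 2); 8 moves as required.

13 -> 14 -> 15 -> 10 -> 5 -> 4 -> 3 -> 2 -> 1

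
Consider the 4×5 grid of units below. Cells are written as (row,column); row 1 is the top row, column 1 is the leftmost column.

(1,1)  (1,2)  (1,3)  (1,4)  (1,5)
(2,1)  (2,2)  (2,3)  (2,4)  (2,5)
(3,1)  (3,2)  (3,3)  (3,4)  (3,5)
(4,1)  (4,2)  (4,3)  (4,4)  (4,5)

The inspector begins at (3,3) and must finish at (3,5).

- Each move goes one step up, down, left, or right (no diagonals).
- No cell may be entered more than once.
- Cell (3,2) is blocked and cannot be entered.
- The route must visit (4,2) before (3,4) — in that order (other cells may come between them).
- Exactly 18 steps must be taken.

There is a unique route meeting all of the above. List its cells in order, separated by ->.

The waypoints must appear in the order (4,2), (3,4), with no cell reused.
Route from (3,3): down 1 to (4,3), left 2 to (4,1), up 3 to (1,1), right 1 to (1,2), down 1 to (2,2), right 1 to (2,3), up 1 to (1,3), right 2 to (1,5), down 1 to (2,5), left 1 to (2,4), down 2 to (4,4), right 1 to (4,5), up 1 to (3,5) — 18 moves in all.
Check: order respected ((4,2) at step 2, (3,4) at step 15); 18 moves as required.

(3,3) -> (4,3) -> (4,2) -> (4,1) -> (3,1) -> (2,1) -> (1,1) -> (1,2) -> (2,2) -> (2,3) -> (1,3) -> (1,4) -> (1,5) -> (2,5) -> (2,4) -> (3,4) -> (4,4) -> (4,5) -> (3,5)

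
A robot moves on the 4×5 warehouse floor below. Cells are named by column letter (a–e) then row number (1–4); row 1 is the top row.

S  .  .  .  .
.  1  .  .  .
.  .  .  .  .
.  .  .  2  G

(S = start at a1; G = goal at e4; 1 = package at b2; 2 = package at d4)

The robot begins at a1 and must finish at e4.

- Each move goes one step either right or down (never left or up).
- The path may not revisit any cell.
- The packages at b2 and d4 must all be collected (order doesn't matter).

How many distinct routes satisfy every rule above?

12

A right/down-only route from a1 to e4 makes exactly 3 down-moves and 4 right-moves in some order.
With no other constraints that would be C(7,3) = 35 routes.
A monotone route can only reach the required cells in the order b2, d4, so split there and multiply the segment counts: a1→b2: 2; b2→d4: 6; d4→e4: 1; product = 12.
That gives 12 routes.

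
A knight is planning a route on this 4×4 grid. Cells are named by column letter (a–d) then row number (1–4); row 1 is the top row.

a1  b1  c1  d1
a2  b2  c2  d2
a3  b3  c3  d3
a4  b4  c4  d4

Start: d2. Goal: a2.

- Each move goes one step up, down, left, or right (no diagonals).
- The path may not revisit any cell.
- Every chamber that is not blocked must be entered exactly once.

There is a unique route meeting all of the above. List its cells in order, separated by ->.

Need to visit all 16 open cells exactly once, starting at d2 and ending at a2.
Route from d2: up 1 to d1, left 1 to c1, down 2 to c3, right 1 to d3, down 1 to d4, left 3 to a4, up 1 to a3, right 1 to b3, up 2 to b1, left 1 to a1, down 1 to a2 — 15 moves in all.
Check: all 16 open cells covered.

d2 -> d1 -> c1 -> c2 -> c3 -> d3 -> d4 -> c4 -> b4 -> a4 -> a3 -> b3 -> b2 -> b1 -> a1 -> a2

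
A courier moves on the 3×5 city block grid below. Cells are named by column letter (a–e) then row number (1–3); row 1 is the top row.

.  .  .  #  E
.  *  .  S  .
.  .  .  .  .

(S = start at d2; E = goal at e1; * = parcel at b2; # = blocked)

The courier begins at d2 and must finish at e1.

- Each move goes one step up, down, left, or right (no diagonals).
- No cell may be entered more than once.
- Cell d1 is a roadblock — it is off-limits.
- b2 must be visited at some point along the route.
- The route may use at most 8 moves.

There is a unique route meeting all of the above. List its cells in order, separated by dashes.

d2 - c2 - b2 - b3 - c3 - d3 - e3 - e2 - e1

The 8-move cap with required stops at b2 leaves no slack for detours.
Route from d2: 2× left (reaching b2), down to b3, 3× right (reaching e3), 2× up (reaching e1) — 8 moves in all.
Check: all required cells visited; 8 ≤ 8 moves.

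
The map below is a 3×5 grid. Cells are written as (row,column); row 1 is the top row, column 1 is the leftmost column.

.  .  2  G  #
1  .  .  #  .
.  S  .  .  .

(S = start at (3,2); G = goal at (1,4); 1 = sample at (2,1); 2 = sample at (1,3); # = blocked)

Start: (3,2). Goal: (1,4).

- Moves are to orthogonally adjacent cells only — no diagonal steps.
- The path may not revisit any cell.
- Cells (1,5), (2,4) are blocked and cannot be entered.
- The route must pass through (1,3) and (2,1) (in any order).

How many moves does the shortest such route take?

6

Any route passes through (1,3) and (2,1) in some order between (3,2) and (1,4). Summing Manhattan distances along each leg and taking the cheapest ordering ((3,2) → (2,1) → (1,3) → (1,4)) gives a lower bound of 2 + 3 + 1 = 6 moves.
A route of 6 moves achieves this: (3,2) → (2,2) → (2,1) → (1,1) → (1,2) → (1,3) → (1,4).
Since 6 matches the lower bound, it is optimal.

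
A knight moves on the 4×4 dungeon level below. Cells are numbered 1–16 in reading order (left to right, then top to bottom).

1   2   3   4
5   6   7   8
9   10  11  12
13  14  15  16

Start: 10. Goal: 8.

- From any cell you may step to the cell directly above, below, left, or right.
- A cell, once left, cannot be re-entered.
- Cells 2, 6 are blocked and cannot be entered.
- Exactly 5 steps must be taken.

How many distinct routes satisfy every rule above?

5

Need simple routes of exactly 5 moves from 10 to 8 (Manhattan distance 3, so 1 moves are spent on a detour and 1 undoing it).
Enumerating: 10 14 15 11 7 8 | 10 14 15 11 12 8 | 10 14 15 16 12 8 | 10 11 7 3 4 8 | 10 11 15 16 12 8.
That gives 5 routes.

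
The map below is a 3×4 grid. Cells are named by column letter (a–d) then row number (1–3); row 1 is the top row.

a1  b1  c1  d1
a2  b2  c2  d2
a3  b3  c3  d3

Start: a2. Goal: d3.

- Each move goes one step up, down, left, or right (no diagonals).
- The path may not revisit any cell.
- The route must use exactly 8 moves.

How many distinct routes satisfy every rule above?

Need simple routes of exactly 8 moves from a2 to d3 (Manhattan distance 4, so 2 moves are spent on a detour and 2 undoing it).
Branch systematically from the start, pruning whenever the remaining move budget drops below the Manhattan distance to d3 or differs from it in parity. Grouping the completions by first move — via a1: 4; via a3: 5; via b2: 2 — and summing: 4 + 5 + 2 = 11.
That gives 11 routes.

11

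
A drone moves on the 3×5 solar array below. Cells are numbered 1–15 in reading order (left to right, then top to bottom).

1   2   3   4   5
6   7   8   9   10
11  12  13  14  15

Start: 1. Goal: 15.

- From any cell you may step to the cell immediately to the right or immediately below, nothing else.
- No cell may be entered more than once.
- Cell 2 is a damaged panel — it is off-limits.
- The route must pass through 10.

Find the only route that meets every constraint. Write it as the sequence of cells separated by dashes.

1 - 6 - 7 - 8 - 9 - 10 - 15

Moves only go right or down, so the column and row indices never decrease.
Route from 1: down to 6, 4× right (reaching 10), down to 15 — 6 moves in all.
Check: all required cells visited.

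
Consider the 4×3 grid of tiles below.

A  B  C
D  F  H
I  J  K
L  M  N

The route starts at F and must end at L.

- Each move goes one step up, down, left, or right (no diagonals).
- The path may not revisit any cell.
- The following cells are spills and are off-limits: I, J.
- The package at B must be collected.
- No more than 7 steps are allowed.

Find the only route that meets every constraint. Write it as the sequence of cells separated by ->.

F -> B -> C -> H -> K -> N -> M -> L

The budget equals the shortest possible length, so every move has to be on a shortest route through the required cells.
Route from F: up to B, right to C, 3× down (reaching N), 2× left (reaching L) — 7 moves in all.
Check: all required cells visited; 7 ≤ 7 moves.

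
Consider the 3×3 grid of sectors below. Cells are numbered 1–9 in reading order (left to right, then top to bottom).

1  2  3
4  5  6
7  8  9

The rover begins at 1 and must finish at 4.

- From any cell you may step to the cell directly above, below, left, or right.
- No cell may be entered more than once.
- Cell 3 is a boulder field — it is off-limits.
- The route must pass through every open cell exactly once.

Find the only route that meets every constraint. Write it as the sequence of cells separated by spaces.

1 2 5 6 9 8 7 4

Need to visit all 8 open cells exactly once, starting at 1 and ending at 4.
Cell 9 has only two open neighbours (6 and 8), so the path must pass straight through it: one of those is the cell it's entered from and the other is where it exits.
Route from 1: right 1 to 2, down 1 to 5, right 1 to 6, down 1 to 9, left 2 to 7, up 1 to 4 — 7 moves in all.
Check: all 8 open cells covered.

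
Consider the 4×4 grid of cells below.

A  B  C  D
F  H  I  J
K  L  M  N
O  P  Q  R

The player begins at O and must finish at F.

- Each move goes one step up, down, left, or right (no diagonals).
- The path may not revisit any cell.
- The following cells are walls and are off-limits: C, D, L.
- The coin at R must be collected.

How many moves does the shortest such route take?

8

Any route passes through R somewhere between O and F. Summing Manhattan distances along the two legs (O → R → F) gives a lower bound of 3 + 5 = 8 moves.
A route of 8 moves achieves this: O → P → Q → R → N → J → I → H → F.
Since 8 matches the lower bound, it is optimal.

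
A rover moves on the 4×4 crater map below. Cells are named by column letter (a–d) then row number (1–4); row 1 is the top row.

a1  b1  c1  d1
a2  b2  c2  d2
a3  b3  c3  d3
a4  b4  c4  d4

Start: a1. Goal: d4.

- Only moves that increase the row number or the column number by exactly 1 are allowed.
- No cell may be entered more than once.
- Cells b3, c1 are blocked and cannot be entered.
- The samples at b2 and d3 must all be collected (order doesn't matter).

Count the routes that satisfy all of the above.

A right/down-only route from a1 to d4 makes exactly 3 down-moves and 3 right-moves in some order.
With no other constraints that would be C(6,3) = 20 routes.
A monotone route can only reach the required cells in the order b2, d3, so split there and multiply the segment counts (each segment already excludes blocked cells): a1→b2: 2; b2→d3: 2; d3→d4: 1; product = 4.
That gives 4 routes.

4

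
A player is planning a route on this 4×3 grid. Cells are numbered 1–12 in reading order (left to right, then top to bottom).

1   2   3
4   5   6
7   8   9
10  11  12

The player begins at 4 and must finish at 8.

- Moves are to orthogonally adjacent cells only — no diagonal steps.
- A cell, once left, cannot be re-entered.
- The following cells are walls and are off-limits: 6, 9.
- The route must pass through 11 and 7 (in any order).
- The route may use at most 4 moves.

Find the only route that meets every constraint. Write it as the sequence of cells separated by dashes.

The 4-move cap with required stops at 11, 7 leaves no slack for detours.
Route from 4: down 2 to 10, right 1 to 11, up 1 to 8 — 4 moves in all.
Check: all required cells visited; 4 ≤ 4 moves.

4 - 7 - 10 - 11 - 8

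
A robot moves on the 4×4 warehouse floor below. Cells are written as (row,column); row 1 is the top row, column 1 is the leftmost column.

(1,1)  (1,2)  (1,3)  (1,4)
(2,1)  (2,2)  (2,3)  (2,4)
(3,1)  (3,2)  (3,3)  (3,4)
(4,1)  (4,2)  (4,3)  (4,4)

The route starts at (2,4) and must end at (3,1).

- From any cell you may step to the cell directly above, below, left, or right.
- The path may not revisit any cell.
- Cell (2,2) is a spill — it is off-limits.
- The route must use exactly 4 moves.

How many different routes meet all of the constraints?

2

Need simple routes of exactly 4 moves from (2,4) to (3,1) (Manhattan distance 4, so 0 moves are spent on a detour and 0 undoing it).
Enumerating: (2,4) (3,4) (3,3) (3,2) (3,1) | (2,4) (2,3) (3,3) (3,2) (3,1).
That gives 2 routes.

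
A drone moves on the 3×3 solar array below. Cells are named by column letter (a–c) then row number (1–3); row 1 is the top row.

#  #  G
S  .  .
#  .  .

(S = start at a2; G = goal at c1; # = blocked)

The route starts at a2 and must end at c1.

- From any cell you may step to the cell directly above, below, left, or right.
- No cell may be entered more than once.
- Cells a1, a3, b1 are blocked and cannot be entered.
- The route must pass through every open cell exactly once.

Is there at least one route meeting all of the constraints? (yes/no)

yes

One route that works: a2 → b2 → b3 → c3 → c2 → c1.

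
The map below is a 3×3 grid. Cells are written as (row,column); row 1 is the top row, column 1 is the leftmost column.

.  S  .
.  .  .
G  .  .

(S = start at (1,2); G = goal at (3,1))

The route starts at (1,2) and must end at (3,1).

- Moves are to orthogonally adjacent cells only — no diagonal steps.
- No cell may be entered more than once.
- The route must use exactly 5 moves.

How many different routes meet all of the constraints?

5

Need simple routes of exactly 5 moves from (1,2) to (3,1) (Manhattan distance 3, so 1 moves are spent on a detour and 1 undoing it).
Enumerating: (1,2) (2,2) (2,3) (3,3) (3,2) (3,1) | (1,2) (1,1) (2,1) (2,2) (3,2) (3,1) | (1,2) (1,3) (2,3) (3,3) (3,2) (3,1) | (1,2) (1,3) (2,3) (2,2) (3,2) (3,1) | (1,2) (1,3) (2,3) (2,2) (2,1) (3,1).
That gives 5 routes.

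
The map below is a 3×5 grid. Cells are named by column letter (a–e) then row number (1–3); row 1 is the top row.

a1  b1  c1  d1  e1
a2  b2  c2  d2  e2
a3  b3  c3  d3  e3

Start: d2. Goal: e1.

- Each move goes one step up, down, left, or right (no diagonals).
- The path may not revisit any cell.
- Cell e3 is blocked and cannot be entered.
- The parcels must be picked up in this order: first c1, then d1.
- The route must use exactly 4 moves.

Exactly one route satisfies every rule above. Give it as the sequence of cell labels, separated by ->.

d2 -> c2 -> c1 -> d1 -> e1

The waypoints must appear in the order c1, d1, with no cell reused.
Route from d2: left to c2, up to c1, 2× right (reaching e1) — 4 moves in all.
Check: order respected (c1 at step 2, d1 at step 3); 4 moves as required.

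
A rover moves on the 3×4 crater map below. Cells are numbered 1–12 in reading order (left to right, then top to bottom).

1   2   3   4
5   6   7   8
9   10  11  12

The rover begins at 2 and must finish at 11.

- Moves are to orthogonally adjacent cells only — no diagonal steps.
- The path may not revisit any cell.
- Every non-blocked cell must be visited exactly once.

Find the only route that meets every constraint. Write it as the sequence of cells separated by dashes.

Need to visit all 12 open cells exactly once, starting at 2 and ending at 11.
Cell 4 has only two open neighbours (8 and 3), so the path must pass straight through it: one of those is the cell it's entered from and the other is where it exits.
Route from 2: left 1 to 1, down 2 to 9, right 1 to 10, up 1 to 6, right 1 to 7, up 1 to 3, right 1 to 4, down 2 to 12, left 1 to 11 — 11 moves in all.
Check: all 12 open cells covered.

2 - 1 - 5 - 9 - 10 - 6 - 7 - 3 - 4 - 8 - 12 - 11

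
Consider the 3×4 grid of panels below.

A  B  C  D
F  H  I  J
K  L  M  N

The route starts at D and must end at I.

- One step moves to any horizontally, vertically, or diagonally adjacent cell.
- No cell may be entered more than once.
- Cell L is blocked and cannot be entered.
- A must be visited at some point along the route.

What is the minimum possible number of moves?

Any route passes through A somewhere between D and I. Summing Chebyshev distances along the two legs (D → A → I) gives a lower bound of 3 + 2 = 5 moves.
A route of 5 moves achieves this: D → C → B → A → H → I.
Since 5 matches the lower bound, it is optimal.

5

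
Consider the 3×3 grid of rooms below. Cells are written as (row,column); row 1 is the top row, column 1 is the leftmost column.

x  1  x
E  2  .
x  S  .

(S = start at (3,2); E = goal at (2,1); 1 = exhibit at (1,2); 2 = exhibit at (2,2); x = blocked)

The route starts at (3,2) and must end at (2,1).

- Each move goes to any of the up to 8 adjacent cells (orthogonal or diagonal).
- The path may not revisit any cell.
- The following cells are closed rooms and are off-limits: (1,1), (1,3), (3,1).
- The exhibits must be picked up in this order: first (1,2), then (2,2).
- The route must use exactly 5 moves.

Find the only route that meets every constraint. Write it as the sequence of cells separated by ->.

(3,2) -> (3,3) -> (2,3) -> (1,2) -> (2,2) -> (2,1)

The waypoints must appear in the order (1,2), (2,2), with no cell reused.
Route from (3,2): right to (3,3), up to (2,3), up-left to (1,2), down to (2,2), left to (2,1) — 5 moves in all.
Check: order respected (1 at step 3, 2 at step 4); 5 moves as required.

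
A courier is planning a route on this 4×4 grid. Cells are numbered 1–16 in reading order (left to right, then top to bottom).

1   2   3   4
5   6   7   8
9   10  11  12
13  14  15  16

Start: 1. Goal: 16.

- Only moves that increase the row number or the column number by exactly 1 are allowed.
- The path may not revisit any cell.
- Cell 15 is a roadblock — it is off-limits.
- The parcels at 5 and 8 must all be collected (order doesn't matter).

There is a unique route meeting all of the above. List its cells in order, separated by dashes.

1 - 5 - 6 - 7 - 8 - 12 - 16

Moves only go right or down, so the column and row indices never decrease.
Route from 1: down 1 to 5, right 3 to 8, down 2 to 16 — 6 moves in all.
Check: all required cells visited.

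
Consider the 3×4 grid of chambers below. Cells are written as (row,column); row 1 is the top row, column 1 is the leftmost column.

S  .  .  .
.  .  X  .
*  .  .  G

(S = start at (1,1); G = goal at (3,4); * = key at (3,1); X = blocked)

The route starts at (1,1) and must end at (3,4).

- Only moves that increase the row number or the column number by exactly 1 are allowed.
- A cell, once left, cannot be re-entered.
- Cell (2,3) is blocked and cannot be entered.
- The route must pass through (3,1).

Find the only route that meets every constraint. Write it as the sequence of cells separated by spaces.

Moves only go right or down, so the column and row indices never decrease.
Route from (1,1): 2× down (reaching (3,1)), 3× right (reaching (3,4)) — 5 moves in all.
Check: all required cells visited.

(1,1) (2,1) (3,1) (3,2) (3,3) (3,4)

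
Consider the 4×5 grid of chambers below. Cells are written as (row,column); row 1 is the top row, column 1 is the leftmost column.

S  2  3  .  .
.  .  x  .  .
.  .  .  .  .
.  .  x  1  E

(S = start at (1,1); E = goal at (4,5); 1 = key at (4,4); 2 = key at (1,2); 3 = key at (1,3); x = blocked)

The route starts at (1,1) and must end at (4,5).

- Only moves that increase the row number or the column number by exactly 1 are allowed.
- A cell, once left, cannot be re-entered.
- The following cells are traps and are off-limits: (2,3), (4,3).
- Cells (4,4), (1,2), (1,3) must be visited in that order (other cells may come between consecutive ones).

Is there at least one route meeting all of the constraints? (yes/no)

(1,2) lies above (4,4), so going from (4,4) to (1,2) would need an upward move — but moves only go right/down, so (4,4) cannot be visited before (1,2).

no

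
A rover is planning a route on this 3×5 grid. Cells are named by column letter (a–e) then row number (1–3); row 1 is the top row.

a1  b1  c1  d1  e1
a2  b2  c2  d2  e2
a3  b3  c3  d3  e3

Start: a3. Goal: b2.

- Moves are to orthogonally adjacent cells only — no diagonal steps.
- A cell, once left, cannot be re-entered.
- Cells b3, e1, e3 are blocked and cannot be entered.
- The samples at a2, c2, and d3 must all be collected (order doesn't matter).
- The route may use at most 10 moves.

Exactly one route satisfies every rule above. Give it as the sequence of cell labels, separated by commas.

The budget equals the shortest possible length, so every move has to be on a shortest route through the required cells.
Route from a3: 2× up (reaching a1), 3× right (reaching d1), 2× down (reaching d3), left to c3, up to c2, left to b2 — 10 moves in all.
Check: all required cells visited; 10 ≤ 10 moves.

a3, a2, a1, b1, c1, d1, d2, d3, c3, c2, b2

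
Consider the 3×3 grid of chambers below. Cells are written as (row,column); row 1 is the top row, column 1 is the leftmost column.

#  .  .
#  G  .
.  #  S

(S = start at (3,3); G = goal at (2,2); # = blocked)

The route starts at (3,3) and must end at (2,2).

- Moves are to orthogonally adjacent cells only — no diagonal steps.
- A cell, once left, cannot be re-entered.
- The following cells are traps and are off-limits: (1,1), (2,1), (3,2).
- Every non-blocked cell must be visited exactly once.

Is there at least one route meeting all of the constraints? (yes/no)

Colour the cells like a checkerboard: each orthogonal step flips colour, so a Hamiltonian route alternates colours. Here there are 4 cells of one colour and 2 of the other, with start on the same colour as the goal — the counts and endpoints can't be arranged into an alternating sequence of length 6, so no Hamiltonian route exists.

no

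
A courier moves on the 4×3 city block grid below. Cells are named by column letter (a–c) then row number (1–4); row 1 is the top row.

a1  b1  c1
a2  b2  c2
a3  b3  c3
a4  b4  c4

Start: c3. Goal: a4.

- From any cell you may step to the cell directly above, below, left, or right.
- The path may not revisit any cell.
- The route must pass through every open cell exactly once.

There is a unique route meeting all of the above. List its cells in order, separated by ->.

c3 -> c4 -> b4 -> b3 -> b2 -> c2 -> c1 -> b1 -> a1 -> a2 -> a3 -> a4

Need to visit all 12 open cells exactly once, starting at c3 and ending at a4.
Cell a1 has only two open neighbours (a2 and b1), so the path must pass straight through it: one of those is the cell it's entered from and the other is where it exits.
Route from c3: down 1 to c4, left 1 to b4, up 2 to b2, right 1 to c2, up 1 to c1, left 2 to a1, down 3 to a4 — 11 moves in all.
Check: all 12 open cells covered.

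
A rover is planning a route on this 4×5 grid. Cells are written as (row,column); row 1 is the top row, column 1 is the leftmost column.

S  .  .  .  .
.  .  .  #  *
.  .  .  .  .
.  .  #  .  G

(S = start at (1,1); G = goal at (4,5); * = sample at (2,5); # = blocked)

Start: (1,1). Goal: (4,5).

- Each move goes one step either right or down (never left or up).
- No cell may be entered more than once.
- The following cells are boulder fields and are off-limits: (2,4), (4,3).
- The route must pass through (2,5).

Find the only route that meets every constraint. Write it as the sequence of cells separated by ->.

Moves only go right or down, so the column and row indices never decrease.
Route from (1,1): right 4 to (1,5), down 3 to (4,5) — 7 moves in all.
Check: all required cells visited.

(1,1) -> (1,2) -> (1,3) -> (1,4) -> (1,5) -> (2,5) -> (3,5) -> (4,5)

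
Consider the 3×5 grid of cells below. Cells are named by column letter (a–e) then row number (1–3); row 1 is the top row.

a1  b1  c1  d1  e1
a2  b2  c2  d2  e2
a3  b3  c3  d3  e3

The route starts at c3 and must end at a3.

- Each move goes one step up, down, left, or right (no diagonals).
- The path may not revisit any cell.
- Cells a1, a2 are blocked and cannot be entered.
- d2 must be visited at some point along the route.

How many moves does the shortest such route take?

Any route passes through d2 somewhere between c3 and a3. Summing Manhattan distances along the two legs (c3 → d2 → a3) gives a lower bound of 2 + 4 = 6 moves.
A route of 6 moves achieves this: c3 → d3 → d2 → c2 → b2 → b3 → a3.
Since 6 matches the lower bound, it is optimal.

6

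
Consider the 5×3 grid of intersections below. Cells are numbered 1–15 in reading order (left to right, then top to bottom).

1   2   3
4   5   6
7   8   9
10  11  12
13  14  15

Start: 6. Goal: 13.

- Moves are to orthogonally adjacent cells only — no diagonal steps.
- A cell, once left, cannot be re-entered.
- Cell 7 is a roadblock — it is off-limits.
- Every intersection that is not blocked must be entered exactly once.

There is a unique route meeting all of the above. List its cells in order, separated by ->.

6 -> 3 -> 2 -> 1 -> 4 -> 5 -> 8 -> 9 -> 12 -> 15 -> 14 -> 11 -> 10 -> 13

Need to visit all 14 open cells exactly once, starting at 6 and ending at 13.
Route from 6: up 1 to 3, left 2 to 1, down 1 to 4, right 1 to 5, down 1 to 8, right 1 to 9, down 2 to 15, left 1 to 14, up 1 to 11, left 1 to 10, down 1 to 13 — 13 moves in all.
Check: all 14 open cells covered.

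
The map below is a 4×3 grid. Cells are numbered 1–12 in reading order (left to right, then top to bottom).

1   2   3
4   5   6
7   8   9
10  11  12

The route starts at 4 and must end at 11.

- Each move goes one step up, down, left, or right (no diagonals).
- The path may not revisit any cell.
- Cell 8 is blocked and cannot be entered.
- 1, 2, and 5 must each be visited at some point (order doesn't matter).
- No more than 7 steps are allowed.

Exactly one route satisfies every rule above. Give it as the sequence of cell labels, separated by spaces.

The 7-move cap with required stops at 1, 2, 5 leaves no slack for detours.
Route from 4: up to 1, right to 2, down to 5, right to 6, 2× down (reaching 12), left to 11 — 7 moves in all.
Check: all required cells visited; 7 ≤ 7 moves.

4 1 2 5 6 9 12 11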